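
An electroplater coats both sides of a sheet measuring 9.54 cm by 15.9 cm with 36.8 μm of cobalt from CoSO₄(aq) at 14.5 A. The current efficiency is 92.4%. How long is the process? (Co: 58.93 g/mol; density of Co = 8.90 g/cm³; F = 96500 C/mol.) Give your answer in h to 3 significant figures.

Plated area = 2 × 9.54 × 15.9 = 303.4 cm²
Volume = 303.4 × 36.8×10⁻⁴ cm = 1.117 cm³
m(Co) = 1.117 × 8.90 = 9.941 g
n(Co) = 9.941 / 58.93 = 0.1687 mol; n(e⁻) = 2 × 0.1687 = 0.3374 mol
Q = 0.3374 × 96500 / 0.924 = 35240 C
t = 35240 / 14.5 = 2430 s = 0.675 h

0.675 h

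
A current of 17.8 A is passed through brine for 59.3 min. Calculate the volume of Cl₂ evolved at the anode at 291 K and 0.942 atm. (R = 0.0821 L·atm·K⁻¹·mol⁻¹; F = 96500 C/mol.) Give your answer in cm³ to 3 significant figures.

Charge passed = 17.8 × 3558 = 63330 C
Moles of electrons = 63330 / 96500 = 0.6563 mol
2Cl⁻ → Cl₂ + 2e⁻, so n(Cl₂) = 0.6563 / 2 = 0.3282 mol
V = nRT/P = 0.3282 × 0.0821 × 291 / 0.942 = 8.324 L
= 8320 cm³

8320 cm³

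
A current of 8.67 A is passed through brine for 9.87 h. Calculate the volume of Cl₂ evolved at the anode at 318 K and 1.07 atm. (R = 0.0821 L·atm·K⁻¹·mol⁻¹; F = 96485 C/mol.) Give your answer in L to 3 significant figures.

Q = It = 8.67 × 35532 = 3.081×10^5 C
n(e⁻) = Q/F = 3.081×10^5/96485 = 3.193 mol
2Cl⁻ → Cl₂ + 2e⁻, so n(Cl₂) = 3.193 / 2 = 1.597 mol
V = nRT/P = 1.597 × 0.0821 × 318 / 1.07 = 38.97 L

39.0 L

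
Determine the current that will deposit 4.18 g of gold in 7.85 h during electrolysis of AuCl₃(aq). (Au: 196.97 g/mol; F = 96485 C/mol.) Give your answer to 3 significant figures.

0.217 A

n(Au) = 4.18 / 196.97 = 0.02122 mol
Au³⁺ + 3e⁻ → Au, so n(e⁻) = 3 × 0.02122 = 0.06366 mol
Q = 0.06366 × 96485 = 6142 C
I = Q / t = 6142 / 28260 s = 0.217 A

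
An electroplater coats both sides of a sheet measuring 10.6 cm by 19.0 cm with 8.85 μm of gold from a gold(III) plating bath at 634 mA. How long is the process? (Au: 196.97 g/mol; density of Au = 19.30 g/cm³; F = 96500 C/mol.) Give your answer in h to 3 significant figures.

Plated area = 2 × 10.6 × 19.0 = 402.8 cm²
Volume = 402.8 × 8.85×10⁻⁴ cm = 0.3565 cm³
m(Au) = 0.3565 × 19.30 = 6.880 g
n(Au) = 6.880 / 196.97 = 0.03493 mol; n(e⁻) = 3 × 0.03493 = 0.1048 mol
Q = 0.1048 × 96500 = 10110 C
t = 10110 / 0.634 = 15950 s = 4.43 h

4.43 h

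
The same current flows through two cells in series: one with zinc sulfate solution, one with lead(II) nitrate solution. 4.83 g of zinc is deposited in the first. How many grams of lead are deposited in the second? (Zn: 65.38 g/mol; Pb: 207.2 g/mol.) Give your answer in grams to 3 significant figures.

n(Zn) = 4.83 / 65.38 = 0.07388 mol
Zn²⁺ + 2e⁻ → Zn, so n(e⁻) = 2 × 0.07388 = 0.1478 mol
Since the cells are in series, n(e⁻) in the Pb cell is also 0.1478 mol.
Pb²⁺ + 2e⁻ → Pb, so n(Pb) = 0.1478 / 2 = 0.07390 mol
m(Pb) = 0.07390 × 207.2 = 15.3 g

15.3 g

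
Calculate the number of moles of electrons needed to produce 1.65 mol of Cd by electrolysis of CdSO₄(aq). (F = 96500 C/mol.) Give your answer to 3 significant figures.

Cd²⁺ + 2e⁻ → Cd, so n(e⁻) = 2 × 1.65 = 3.300 mol

3.30 mol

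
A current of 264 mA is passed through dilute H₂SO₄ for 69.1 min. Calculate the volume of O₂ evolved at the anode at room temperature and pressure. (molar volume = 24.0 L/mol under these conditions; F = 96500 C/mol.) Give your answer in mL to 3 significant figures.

68.1 mL

Q = It = 0.264 × 4146 = 1095 C
n(e⁻) = Q/F = 1095/96500 = 0.01135 mol
2H₂O → O₂ + 4H⁺ + 4e⁻, so n(O₂) = 0.01135 / 4 = 0.002838 mol
V = 0.002838 × 24.0 = 0.06811 L
= 68.1 mL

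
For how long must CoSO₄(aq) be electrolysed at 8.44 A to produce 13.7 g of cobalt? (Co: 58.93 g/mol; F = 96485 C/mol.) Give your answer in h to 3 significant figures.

n(Co) = 13.7 / 58.93 = 0.2325 mol
Co²⁺ + 2e⁻ → Co, so n(e⁻) = 2 × 0.2325 = 0.4650 mol
Q = 0.4650 × 96485 = 44870 C
t = Q / I = 44870 / 8.44 = 5316 s = 1.48 h

1.48 h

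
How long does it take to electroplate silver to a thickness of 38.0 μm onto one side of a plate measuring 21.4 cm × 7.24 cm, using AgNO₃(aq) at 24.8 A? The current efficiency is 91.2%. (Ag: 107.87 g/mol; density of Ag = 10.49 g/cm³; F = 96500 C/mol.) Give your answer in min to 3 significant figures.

Plated area = 21.4 × 7.24 = 154.9 cm²
Volume = 154.9 × 38.0×10⁻⁴ cm = 0.5886 cm³
m(Ag) = 0.5886 × 10.49 = 6.174 g
n(Ag) = 6.174 / 107.87 = 0.05724 mol; n(e⁻) = 0.05724 mol
Q = 0.05724 × 96500 / 0.912 = 6057 C
t = 6057 / 24.8 = 244.2 s = 4.07 min

4.07 min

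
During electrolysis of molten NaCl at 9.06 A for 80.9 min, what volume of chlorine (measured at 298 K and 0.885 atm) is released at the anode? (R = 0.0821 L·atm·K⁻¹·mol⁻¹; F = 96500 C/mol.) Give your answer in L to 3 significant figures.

Q = It = 9.06 × 4854 = 43980 C
Moles of electrons = 43980 / 96500 = 0.4558 mol
2Cl⁻ → Cl₂ + 2e⁻, so n(Cl₂) = 0.4558 / 2 = 0.2279 mol
V = nRT/P = 0.2279 × 0.0821 × 298 / 0.885 = 6.300 L

6.30 L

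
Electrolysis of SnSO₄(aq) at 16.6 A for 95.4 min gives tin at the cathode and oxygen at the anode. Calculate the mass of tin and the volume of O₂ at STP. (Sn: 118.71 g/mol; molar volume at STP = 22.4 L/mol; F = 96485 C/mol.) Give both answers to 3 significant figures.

Q = 16.6 × 5724 = 95020 C; n(e⁻) = 95020 / 96485 = 0.9848 mol
Cathode: Sn²⁺ + 2e⁻ → Sn → n(Sn) = 0.9848/2 = 0.4924 mol → 58.5 g
Anode: 2H₂O → O₂ + 4H⁺ + 4e⁻ → n(O₂) = 0.9848/4 = 0.2462 mol → 5.51 L

58.5 g Sn; 5.51 L O₂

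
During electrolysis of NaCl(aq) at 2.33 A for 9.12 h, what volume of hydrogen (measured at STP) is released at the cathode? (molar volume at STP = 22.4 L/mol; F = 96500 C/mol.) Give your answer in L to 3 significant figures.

8.88 L

Q = 2.33 A × 32832 s = 76500 C
n(e⁻) = Q/F = 76500/96500 = 0.7927 mol
2H⁺ + 2e⁻ → H₂, so n(H₂) = 0.7927 / 2 = 0.3964 mol
V = 0.3964 × 22.4 = 8.879 L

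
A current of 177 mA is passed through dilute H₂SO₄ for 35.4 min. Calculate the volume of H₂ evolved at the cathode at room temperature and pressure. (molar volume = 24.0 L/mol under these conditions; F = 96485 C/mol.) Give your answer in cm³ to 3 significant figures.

Q = 0.177 A × 2124 s = 375.9 C
n(e⁻) = 375.9 / 96485 = 0.003896 mol
2H⁺ + 2e⁻ → H₂, so n(H₂) = 0.003896 / 2 = 0.001948 mol
V = 0.001948 × 24.0 = 0.04675 L
= 46.8 cm³

46.8 cm³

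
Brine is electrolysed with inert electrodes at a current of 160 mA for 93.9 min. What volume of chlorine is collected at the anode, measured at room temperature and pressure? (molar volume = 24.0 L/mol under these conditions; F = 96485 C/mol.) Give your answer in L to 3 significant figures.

0.112 L

Charge passed = 0.160 × 5634 = 901.4 C
n(e⁻) = 901.4 / 96485 = 0.009342 mol
2Cl⁻ → Cl₂ + 2e⁻, so n(Cl₂) = 0.009342 / 2 = 0.004671 mol
V = 0.004671 × 24.0 = 0.1121 L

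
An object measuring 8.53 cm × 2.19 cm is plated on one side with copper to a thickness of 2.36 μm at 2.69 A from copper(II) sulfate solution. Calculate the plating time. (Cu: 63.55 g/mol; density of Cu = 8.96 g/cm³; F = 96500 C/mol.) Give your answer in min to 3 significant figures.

Plated area = 8.53 × 2.19 = 18.68 cm²
Volume = 18.68 × 2.36×10⁻⁴ cm = 0.004408 cm³
m(Cu) = 0.004408 × 8.96 = 0.03950 g
n(Cu) = 0.03950 / 63.55 = 6.216×10^-4 mol; n(e⁻) = 2 × 6.216×10^-4 = 0.001243 mol
Q = 0.001243 × 96500 = 119.9 C
t = 119.9 / 2.69 = 44.57 s = 0.743 min

0.743 min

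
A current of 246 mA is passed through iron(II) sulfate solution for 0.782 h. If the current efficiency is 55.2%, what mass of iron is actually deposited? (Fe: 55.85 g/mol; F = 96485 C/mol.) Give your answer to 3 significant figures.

0.111 g

Q = 0.246 × 2815.2 = 692.5 C
n(e⁻) = 692.5 / 96485 = 0.007177 mol
Fe²⁺ + 2e⁻ → Fe, so theoretical m(Fe) = 0.003589 × 55.85 = 0.2004 g
Actual mass = 55.2% × 0.2004 = 0.111 g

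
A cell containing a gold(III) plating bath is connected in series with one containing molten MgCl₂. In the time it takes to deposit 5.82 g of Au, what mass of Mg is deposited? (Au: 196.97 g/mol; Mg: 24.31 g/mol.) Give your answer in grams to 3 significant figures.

n(Au) = 5.82 / 196.97 = 0.02955 mol
Au³⁺ + 3e⁻ → Au, so n(e⁻) = 3 × 0.02955 = 0.08865 mol
In series, the same 0.08865 mol of electrons flows through the second cell.
Mg²⁺ + 2e⁻ → Mg, so n(Mg) = 0.08865 / 2 = 0.04433 mol
m(Mg) = 0.04433 × 24.31 = 1.08 g

1.08 g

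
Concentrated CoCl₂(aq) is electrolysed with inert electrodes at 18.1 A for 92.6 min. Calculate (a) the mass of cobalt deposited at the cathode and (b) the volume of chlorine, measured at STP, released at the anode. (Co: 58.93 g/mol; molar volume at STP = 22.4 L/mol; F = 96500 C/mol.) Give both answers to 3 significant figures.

30.7 g Co; 11.7 L Cl₂

Q = 18.1 × 5556 = 1.006×10^5 C; n(e⁻) = 1.006×10^5 / 96500 = 1.042 mol
Cathode: Co²⁺ + 2e⁻ → Co → n(Co) = 1.042/2 = 0.5210 mol → 30.7 g
Anode: 2Cl⁻ → Cl₂ + 2e⁻ → n(Cl₂) = 1.042/2 = 0.5210 mol → 11.7 L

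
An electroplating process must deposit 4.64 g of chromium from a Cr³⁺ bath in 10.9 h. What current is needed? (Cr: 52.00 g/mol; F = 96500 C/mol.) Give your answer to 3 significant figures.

n(Cr) = 4.64 / 52.00 = 0.08923 mol
Cr³⁺ + 3e⁻ → Cr, so n(e⁻) = 3 × 0.08923 = 0.2677 mol
Q = 0.2677 × 96500 = 25830 C
I = Q / t = 25830 / 39240 s = 0.658 A

0.658 A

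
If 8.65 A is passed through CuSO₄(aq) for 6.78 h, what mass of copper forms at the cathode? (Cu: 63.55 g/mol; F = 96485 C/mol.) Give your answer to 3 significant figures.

69.5 g

Q = It = 8.65 × 24408 = 2.111×10^5 C
Moles of electrons = 2.111×10^5 / 96485 = 2.188 mol
Cu²⁺ + 2e⁻ → Cu, so n(Cu) = 2.188 / 2 = 1.094 mol
m = 1.094 × 63.55 = 69.5 g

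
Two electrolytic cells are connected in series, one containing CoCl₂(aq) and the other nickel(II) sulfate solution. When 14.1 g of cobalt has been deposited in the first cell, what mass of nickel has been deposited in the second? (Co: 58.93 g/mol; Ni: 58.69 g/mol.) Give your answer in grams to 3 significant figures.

n(Co) = 14.1 / 58.93 = 0.2393 mol
Co²⁺ + 2e⁻ → Co, so n(e⁻) = 2 × 0.2393 = 0.4786 mol
The cells are in series, so the same charge (and hence the same n(e⁻) = 0.4786 mol) passes through both.
Ni²⁺ + 2e⁻ → Ni, so n(Ni) = 0.4786 / 2 = 0.2393 mol
m(Ni) = 0.2393 × 58.69 = 14.0 g

14.0 g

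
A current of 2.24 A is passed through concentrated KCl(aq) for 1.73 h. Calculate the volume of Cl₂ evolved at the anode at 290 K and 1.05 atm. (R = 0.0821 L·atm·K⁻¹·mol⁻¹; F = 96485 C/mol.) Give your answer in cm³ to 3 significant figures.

1640 cm³

Q = It = 2.24 × 6228 = 13950 C
n(e⁻) = Q/F = 13950/96485 = 0.1446 mol
2Cl⁻ → Cl₂ + 2e⁻, so n(Cl₂) = 0.1446 / 2 = 0.07230 mol
V = nRT/P = 0.07230 × 0.0821 × 290 / 1.05 = 1.639 L
= 1640 cm³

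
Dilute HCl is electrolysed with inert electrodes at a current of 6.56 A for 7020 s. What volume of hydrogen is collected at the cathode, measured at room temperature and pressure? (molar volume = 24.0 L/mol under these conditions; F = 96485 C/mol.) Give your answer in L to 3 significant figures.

5.73 L

Q = It = 6.56 × 7020 = 46050 C
Moles of electrons = 46050 / 96485 = 0.4773 mol
2H⁺ + 2e⁻ → H₂, so n(H₂) = 0.4773 / 2 = 0.2387 mol
V = 0.2387 × 24.0 = 5.729 L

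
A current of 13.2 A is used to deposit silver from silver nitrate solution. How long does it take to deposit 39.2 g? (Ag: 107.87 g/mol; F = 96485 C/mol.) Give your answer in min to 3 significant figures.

n(Ag) = 39.2 / 107.87 = 0.3634 mol
Ag⁺ + e⁻ → Ag, so n(e⁻) = 0.3634 mol
Q = 0.3634 × 96485 = 35060 C
t = Q / I = 35060 / 13.2 = 2656 s = 44.3 min

44.3 min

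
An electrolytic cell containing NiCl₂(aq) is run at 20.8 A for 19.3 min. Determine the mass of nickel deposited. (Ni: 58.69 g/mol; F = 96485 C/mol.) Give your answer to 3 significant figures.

7.33 g

Q = It = 20.8 × 1158 = 24090 C
n(e⁻) = Q/F = 24090/96485 = 0.2497 mol
Ni²⁺ + 2e⁻ → Ni, so n(Ni) = 0.2497 / 2 = 0.1249 mol
m = 0.1249 × 58.69 = 7.33 g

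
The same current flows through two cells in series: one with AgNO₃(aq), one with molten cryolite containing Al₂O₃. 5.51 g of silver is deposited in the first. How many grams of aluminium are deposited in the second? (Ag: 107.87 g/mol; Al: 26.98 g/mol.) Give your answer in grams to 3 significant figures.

0.459 g

n(Ag) = 5.51 / 107.87 = 0.05108 mol
Ag⁺ + e⁻ → Ag, so n(e⁻) = 0.05108 mol
In series, the same 0.05108 mol of electrons flows through the second cell.
Al³⁺ + 3e⁻ → Al, so n(Al) = 0.05108 / 3 = 0.01703 mol
m(Al) = 0.01703 × 26.98 = 0.459 g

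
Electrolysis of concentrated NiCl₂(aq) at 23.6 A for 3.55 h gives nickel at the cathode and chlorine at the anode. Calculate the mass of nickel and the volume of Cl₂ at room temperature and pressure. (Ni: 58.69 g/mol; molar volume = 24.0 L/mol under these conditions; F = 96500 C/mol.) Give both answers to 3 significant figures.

Q = 23.6 × 12780 = 3.016×10^5 C; n(e⁻) = 3.016×10^5 / 96500 = 3.125 mol
Cathode: Ni²⁺ + 2e⁻ → Ni → n(Ni) = 3.125/2 = 1.563 mol → 91.7 g
Anode: 2Cl⁻ → Cl₂ + 2e⁻ → n(Cl₂) = 3.125/2 = 1.563 mol → 37.5 L

91.7 g Ni; 37.5 L Cl₂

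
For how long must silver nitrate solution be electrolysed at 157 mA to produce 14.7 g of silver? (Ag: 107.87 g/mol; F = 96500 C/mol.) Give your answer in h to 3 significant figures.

n(Ag) = 14.7 / 107.87 = 0.1363 mol
Ag⁺ + e⁻ → Ag, so n(e⁻) = 0.1363 mol
Q = 0.1363 × 96500 = 13150 C
t = Q / I = 13150 / 0.157 = 83760 s = 23.3 h

23.3 h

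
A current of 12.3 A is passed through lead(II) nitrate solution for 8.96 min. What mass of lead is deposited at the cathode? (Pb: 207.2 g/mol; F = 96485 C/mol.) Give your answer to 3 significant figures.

7.10 g

Charge passed = 12.3 × 537.6 = 6612 C
n(e⁻) = 6612 / 96485 = 0.06853 mol
Pb²⁺ + 2e⁻ → Pb, so n(Pb) = 0.06853 / 2 = 0.03427 mol
m = 0.03427 × 207.2 = 7.10 g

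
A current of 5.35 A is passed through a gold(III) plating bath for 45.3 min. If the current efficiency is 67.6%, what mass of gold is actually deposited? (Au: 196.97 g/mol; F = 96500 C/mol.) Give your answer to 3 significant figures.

6.69 g

Q = 5.35 × 2718 = 14540 C
n(e⁻) = 14540 / 96500 = 0.1507 mol
Au³⁺ + 3e⁻ → Au, so theoretical m(Au) = 0.05023 × 196.97 = 9.894 g
Actual mass = 67.6% × 9.894 = 6.69 g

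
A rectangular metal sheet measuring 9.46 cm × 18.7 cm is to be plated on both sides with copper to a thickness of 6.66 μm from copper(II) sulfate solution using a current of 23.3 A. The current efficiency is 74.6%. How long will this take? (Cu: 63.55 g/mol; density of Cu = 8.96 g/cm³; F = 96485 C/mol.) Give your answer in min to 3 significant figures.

6.15 min

Plated area = 2 × 9.46 × 18.7 = 353.8 cm²
Volume = 353.8 × 6.66×10⁻⁴ cm = 0.2356 cm³
m(Cu) = 0.2356 × 8.96 = 2.111 g
n(Cu) = 2.111 / 63.55 = 0.03322 mol; n(e⁻) = 2 × 0.03322 = 0.06644 mol
Q = 0.06644 × 96485 / 0.746 = 8593 C
t = 8593 / 23.3 = 368.8 s = 6.15 min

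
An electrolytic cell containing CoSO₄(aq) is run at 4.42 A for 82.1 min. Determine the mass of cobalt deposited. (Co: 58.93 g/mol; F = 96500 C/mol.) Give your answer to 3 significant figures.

6.65 g

Q = It = 4.42 × 4926 = 21770 C
Moles of electrons = 21770 / 96500 = 0.2256 mol
Co²⁺ + 2e⁻ → Co, so n(Co) = 0.2256 / 2 = 0.1128 mol
m = 0.1128 × 58.93 = 6.65 g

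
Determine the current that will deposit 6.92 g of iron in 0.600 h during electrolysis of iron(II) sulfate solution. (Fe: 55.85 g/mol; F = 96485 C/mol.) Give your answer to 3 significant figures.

11.1 A

n(Fe) = 6.92 / 55.85 = 0.1239 mol
Fe²⁺ + 2e⁻ → Fe, so n(e⁻) = 2 × 0.1239 = 0.2478 mol
Q = 0.2478 × 96485 = 23910 C
I = Q / t = 23910 / 2160 s = 11.1 A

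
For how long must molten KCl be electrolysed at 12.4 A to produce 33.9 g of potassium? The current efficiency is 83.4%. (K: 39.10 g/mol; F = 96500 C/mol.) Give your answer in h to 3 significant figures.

2.25 h

n(K) = 33.9 / 39.10 = 0.8670 mol
K⁺ + e⁻ → K, so n(e⁻) = 0.8670 mol
Q = 0.8670 × 96500 / 0.834 = 1.003×10^5 C
t = Q / I = 1.003×10^5 / 12.4 = 8089 s = 2.25 h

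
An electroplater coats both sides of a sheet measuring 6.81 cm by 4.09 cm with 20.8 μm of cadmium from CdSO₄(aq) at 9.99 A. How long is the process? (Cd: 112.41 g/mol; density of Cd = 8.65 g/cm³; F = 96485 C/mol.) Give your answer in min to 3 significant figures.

2.87 min

Plated area = 2 × 6.81 × 4.09 = 55.71 cm²
Volume = 55.71 × 20.8×10⁻⁴ cm = 0.1159 cm³
m(Cd) = 0.1159 × 8.65 = 1.003 g
n(Cd) = 1.003 / 112.41 = 0.008923 mol; n(e⁻) = 2 × 0.008923 = 0.01785 mol
Q = 0.01785 × 96485 = 1722 C
t = 1722 / 9.99 = 172.4 s = 2.87 min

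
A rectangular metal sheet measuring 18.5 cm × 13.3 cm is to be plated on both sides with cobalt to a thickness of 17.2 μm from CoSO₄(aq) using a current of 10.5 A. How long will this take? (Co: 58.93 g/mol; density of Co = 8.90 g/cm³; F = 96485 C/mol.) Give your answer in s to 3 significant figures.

2350 s

Plated area = 2 × 18.5 × 13.3 = 492.1 cm²
Volume = 492.1 × 17.2×10⁻⁴ cm = 0.8464 cm³
m(Co) = 0.8464 × 8.90 = 7.533 g
n(Co) = 7.533 / 58.93 = 0.1278 mol; n(e⁻) = 2 × 0.1278 = 0.2556 mol
Q = 0.2556 × 96485 = 24660 C
t = 24660 / 10.5 = 2349 s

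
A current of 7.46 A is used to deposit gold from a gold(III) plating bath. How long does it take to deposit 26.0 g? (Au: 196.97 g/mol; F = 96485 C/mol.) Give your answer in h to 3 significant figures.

n(Au) = 26.0 / 196.97 = 0.1320 mol
Au³⁺ + 3e⁻ → Au, so n(e⁻) = 3 × 0.1320 = 0.3960 mol
Q = 0.3960 × 96485 = 38210 C
t = Q / I = 38210 / 7.46 = 5122 s = 1.42 h

1.42 h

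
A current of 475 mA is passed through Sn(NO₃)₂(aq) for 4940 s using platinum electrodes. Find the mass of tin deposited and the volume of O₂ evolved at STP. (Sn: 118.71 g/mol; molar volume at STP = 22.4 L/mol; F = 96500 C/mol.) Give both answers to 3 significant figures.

Q = 0.475 × 4940 = 2347 C; n(e⁻) = 2347 / 96500 = 0.02432 mol
Cathode: Sn²⁺ + 2e⁻ → Sn → n(Sn) = 0.02432/2 = 0.01216 mol → 1.44 g
Anode: 2H₂O → O₂ + 4H⁺ + 4e⁻ → n(O₂) = 0.02432/4 = 0.006080 mol → 0.136 L

1.44 g Sn; 0.136 L O₂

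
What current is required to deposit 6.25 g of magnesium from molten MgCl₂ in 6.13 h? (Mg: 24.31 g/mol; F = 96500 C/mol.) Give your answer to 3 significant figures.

n(Mg) = 6.25 / 24.31 = 0.2571 mol
Mg²⁺ + 2e⁻ → Mg, so n(e⁻) = 2 × 0.2571 = 0.5142 mol
Q = 0.5142 × 96500 = 49620 C
I = Q / t = 49620 / 22068 s = 2.25 A

2.25 A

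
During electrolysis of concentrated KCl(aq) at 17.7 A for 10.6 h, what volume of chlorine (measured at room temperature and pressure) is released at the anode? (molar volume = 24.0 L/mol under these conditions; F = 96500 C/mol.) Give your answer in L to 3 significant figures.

Q = It = 17.7 × 38160 = 6.754×10^5 C
Moles of electrons = 6.754×10^5 / 96500 = 6.999 mol
2Cl⁻ → Cl₂ + 2e⁻, so n(Cl₂) = 6.999 / 2 = 3.500 mol
V = 3.500 × 24.0 = 84.00 L

84.0 L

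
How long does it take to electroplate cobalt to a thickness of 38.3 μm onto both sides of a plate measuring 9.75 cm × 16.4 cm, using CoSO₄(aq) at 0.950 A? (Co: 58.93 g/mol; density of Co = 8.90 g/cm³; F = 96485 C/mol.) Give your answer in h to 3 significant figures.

Plated area = 2 × 9.75 × 16.4 = 319.8 cm²
Volume = 319.8 × 38.3×10⁻⁴ cm = 1.225 cm³
m(Co) = 1.225 × 8.90 = 10.90 g
n(Co) = 10.90 / 58.93 = 0.1850 mol; n(e⁻) = 2 × 0.1850 = 0.3700 mol
Q = 0.3700 × 96485 = 35700 C
t = 35700 / 0.950 = 37580 s = 10.4 h

10.4 h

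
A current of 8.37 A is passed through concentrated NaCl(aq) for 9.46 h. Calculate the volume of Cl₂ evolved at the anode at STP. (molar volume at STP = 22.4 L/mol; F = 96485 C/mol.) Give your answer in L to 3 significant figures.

33.1 L

Charge passed = 8.37 × 34056 = 2.850×10^5 C
Moles of electrons = 2.850×10^5 / 96485 = 2.954 mol
2Cl⁻ → Cl₂ + 2e⁻, so n(Cl₂) = 2.954 / 2 = 1.477 mol
V = 1.477 × 22.4 = 33.08 L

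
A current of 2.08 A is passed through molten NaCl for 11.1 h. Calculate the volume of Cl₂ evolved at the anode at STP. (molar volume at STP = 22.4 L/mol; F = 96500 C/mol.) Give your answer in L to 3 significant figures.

Q = It = 2.08 × 39960 = 83120 C
Moles of electrons = 83120 / 96500 = 0.8613 mol
2Cl⁻ → Cl₂ + 2e⁻, so n(Cl₂) = 0.8613 / 2 = 0.4307 mol
V = 0.4307 × 22.4 = 9.648 L

9.65 L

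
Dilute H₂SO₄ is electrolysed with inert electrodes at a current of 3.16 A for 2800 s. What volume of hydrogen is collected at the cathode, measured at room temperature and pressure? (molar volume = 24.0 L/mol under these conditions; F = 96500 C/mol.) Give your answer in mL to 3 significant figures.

1100 mL

Q = It = 3.16 × 2800 = 8848 C
Moles of electrons = 8848 / 96500 = 0.09169 mol
2H⁺ + 2e⁻ → H₂, so n(H₂) = 0.09169 / 2 = 0.04585 mol
V = 0.04585 × 24.0 = 1.100 L
= 1100 mL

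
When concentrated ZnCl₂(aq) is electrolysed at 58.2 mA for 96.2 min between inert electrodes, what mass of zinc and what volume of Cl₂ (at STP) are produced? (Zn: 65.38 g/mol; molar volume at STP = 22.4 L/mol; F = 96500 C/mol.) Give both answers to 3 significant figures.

Q = 0.0582 × 5772 = 335.9 C; n(e⁻) = 335.9 / 96500 = 0.003481 mol
Cathode: Zn²⁺ + 2e⁻ → Zn → n(Zn) = 0.003481/2 = 0.001741 mol → 0.114 g
Anode: 2Cl⁻ → Cl₂ + 2e⁻ → n(Cl₂) = 0.003481/2 = 0.001741 mol → 0.0390 L

0.114 g Zn; 0.0390 L Cl₂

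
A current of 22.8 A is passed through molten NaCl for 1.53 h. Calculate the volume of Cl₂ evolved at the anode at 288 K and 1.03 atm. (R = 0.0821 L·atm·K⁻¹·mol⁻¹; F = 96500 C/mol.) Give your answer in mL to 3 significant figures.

Q = 22.8 A × 5508 s = 1.256×10^5 C
n(e⁻) = Q/F = 1.256×10^5/96500 = 1.302 mol
2Cl⁻ → Cl₂ + 2e⁻, so n(Cl₂) = 1.302 / 2 = 0.6510 mol
V = nRT/P = 0.6510 × 0.0821 × 288 / 1.03 = 14.94 L
= 14900 mL

14900 mL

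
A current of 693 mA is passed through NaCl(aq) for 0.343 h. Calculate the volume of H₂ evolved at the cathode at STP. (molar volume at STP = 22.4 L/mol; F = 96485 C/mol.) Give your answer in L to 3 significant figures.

0.0993 L

Q = It = 0.693 × 1234.8 = 855.7 C
n(e⁻) = Q/F = 855.7/96485 = 0.008869 mol
2H⁺ + 2e⁻ → H₂, so n(H₂) = 0.008869 / 2 = 0.004435 mol
V = 0.004435 × 22.4 = 0.09934 L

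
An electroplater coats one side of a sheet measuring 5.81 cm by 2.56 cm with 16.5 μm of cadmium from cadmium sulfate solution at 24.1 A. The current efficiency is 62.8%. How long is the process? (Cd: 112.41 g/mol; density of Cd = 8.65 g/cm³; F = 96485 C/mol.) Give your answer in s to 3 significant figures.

24.1 s

Plated area = 5.81 × 2.56 = 14.87 cm²
Volume = 14.87 × 16.5×10⁻⁴ cm = 0.02454 cm³
m(Cd) = 0.02454 × 8.65 = 0.2123 g
n(Cd) = 0.2123 / 112.41 = 0.001889 mol; n(e⁻) = 2 × 0.001889 = 0.003778 mol
Q = 0.003778 × 96485 / 0.628 = 580.4 C
t = 580.4 / 24.1 = 24.08 s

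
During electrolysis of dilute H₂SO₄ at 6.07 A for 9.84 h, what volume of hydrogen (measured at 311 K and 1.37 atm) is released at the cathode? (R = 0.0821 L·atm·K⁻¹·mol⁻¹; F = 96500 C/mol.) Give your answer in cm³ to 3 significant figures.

Charge passed = 6.07 × 35424 = 2.150×10^5 C
n(e⁻) = 2.150×10^5 / 96500 = 2.228 mol
2H⁺ + 2e⁻ → H₂, so n(H₂) = 2.228 / 2 = 1.114 mol
V = nRT/P = 1.114 × 0.0821 × 311 / 1.37 = 20.76 L
= 20800 cm³

20800 cm³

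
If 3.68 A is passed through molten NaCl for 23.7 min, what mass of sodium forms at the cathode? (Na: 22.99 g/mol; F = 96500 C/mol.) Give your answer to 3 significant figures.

Q = 3.68 A × 1422 s = 5233 C
n(e⁻) = 5233 / 96500 = 0.05423 mol
Na⁺ + e⁻ → Na, so n(Na) = 0.05423 mol
m = 0.05423 × 22.99 = 1.25 g

1.25 g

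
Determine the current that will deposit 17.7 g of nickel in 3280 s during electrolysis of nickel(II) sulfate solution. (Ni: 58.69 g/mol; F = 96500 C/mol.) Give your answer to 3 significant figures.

17.7 A

n(Ni) = 17.7 / 58.69 = 0.3016 mol
Ni²⁺ + 2e⁻ → Ni, so n(e⁻) = 2 × 0.3016 = 0.6032 mol
Q = 0.6032 × 96500 = 58210 C
I = Q / t = 58210 / 3280 s = 17.7 A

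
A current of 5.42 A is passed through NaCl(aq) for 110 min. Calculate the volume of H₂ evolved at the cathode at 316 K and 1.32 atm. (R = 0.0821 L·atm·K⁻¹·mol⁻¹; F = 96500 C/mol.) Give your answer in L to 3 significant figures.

3.64 L

Charge passed = 5.42 × 6600 = 35770 C
n(e⁻) = Q/F = 35770/96500 = 0.3707 mol
2H⁺ + 2e⁻ → H₂, so n(H₂) = 0.3707 / 2 = 0.1854 mol
V = nRT/P = 0.1854 × 0.0821 × 316 / 1.32 = 3.644 L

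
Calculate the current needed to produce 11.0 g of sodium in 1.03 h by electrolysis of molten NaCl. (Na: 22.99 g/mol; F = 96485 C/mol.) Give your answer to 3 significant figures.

12.5 A

n(Na) = 11.0 / 22.99 = 0.4785 mol
Na⁺ + e⁻ → Na, so n(e⁻) = 0.4785 mol
Q = 0.4785 × 96485 = 46170 C
I = Q / t = 46170 / 3708 s = 12.5 A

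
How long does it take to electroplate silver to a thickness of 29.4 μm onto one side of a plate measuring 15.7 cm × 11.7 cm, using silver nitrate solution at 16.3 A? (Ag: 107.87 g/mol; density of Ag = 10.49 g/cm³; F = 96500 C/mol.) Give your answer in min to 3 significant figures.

Plated area = 15.7 × 11.7 = 183.7 cm²
Volume = 183.7 × 29.4×10⁻⁴ cm = 0.5401 cm³
m(Ag) = 0.5401 × 10.49 = 5.666 g
n(Ag) = 5.666 / 107.87 = 0.05253 mol; n(e⁻) = 0.05253 mol
Q = 0.05253 × 96500 = 5069 C
t = 5069 / 16.3 = 311.0 s = 5.18 min

5.18 min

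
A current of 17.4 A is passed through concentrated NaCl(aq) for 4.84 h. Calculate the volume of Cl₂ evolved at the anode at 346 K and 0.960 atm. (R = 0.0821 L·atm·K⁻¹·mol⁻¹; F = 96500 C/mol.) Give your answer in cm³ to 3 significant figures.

Q = It = 17.4 × 17424 = 3.032×10^5 C
n(e⁻) = 3.032×10^5 / 96500 = 3.142 mol
2Cl⁻ → Cl₂ + 2e⁻, so n(Cl₂) = 3.142 / 2 = 1.571 mol
V = nRT/P = 1.571 × 0.0821 × 346 / 0.960 = 46.49 L
= 46500 cm³

46500 cm³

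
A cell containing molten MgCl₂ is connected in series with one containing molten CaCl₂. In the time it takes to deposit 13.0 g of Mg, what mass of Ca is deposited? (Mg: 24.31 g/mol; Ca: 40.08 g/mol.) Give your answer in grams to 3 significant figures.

n(Mg) = 13.0 / 24.31 = 0.5348 mol
Mg²⁺ + 2e⁻ → Mg, so n(e⁻) = 2 × 0.5348 = 1.070 mol
In series, the same 1.070 mol of electrons flows through the second cell.
Ca²⁺ + 2e⁻ → Ca, so n(Ca) = 1.070 / 2 = 0.5350 mol
m(Ca) = 0.5350 × 40.08 = 21.4 g

21.4 g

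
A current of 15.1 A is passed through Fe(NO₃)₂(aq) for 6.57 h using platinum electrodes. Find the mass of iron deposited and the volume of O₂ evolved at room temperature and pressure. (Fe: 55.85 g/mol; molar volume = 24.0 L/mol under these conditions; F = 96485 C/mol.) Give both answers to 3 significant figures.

Q = 15.1 × 23652 = 3.571×10^5 C; n(e⁻) = 3.571×10^5 / 96485 = 3.701 mol
Cathode: Fe²⁺ + 2e⁻ → Fe → n(Fe) = 3.701/2 = 1.851 mol → 103 g
Anode: 2H₂O → O₂ + 4H⁺ + 4e⁻ → n(O₂) = 3.701/4 = 0.9253 mol → 22.2 L

103 g Fe; 22.2 L O₂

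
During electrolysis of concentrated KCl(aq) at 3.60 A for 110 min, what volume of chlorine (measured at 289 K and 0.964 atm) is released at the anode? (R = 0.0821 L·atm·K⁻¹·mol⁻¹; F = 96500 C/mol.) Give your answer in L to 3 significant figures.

Q = It = 3.60 × 6600 = 23760 C
Moles of electrons = 23760 / 96500 = 0.2462 mol
2Cl⁻ → Cl₂ + 2e⁻, so n(Cl₂) = 0.2462 / 2 = 0.1231 mol
V = nRT/P = 0.1231 × 0.0821 × 289 / 0.964 = 3.030 L

3.03 L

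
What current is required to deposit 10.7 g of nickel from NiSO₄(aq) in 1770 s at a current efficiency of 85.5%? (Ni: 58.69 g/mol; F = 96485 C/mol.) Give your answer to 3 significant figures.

n(Ni) = 10.7 / 58.69 = 0.1823 mol
Ni²⁺ + 2e⁻ → Ni, so n(e⁻) = 2 × 0.1823 = 0.3646 mol
Q = 0.3646 × 96485 / 0.855 = 41140 C
I = Q / t = 41140 / 1770 s = 23.2 A

23.2 A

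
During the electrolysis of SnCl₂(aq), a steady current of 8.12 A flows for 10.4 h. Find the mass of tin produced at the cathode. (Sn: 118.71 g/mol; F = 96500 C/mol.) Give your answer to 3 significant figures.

Charge passed = 8.12 × 37440 = 3.040×10^5 C
Moles of electrons = 3.040×10^5 / 96500 = 3.150 mol
Sn²⁺ + 2e⁻ → Sn, so n(Sn) = 3.150 / 2 = 1.575 mol
m = 1.575 × 118.71 = 187 g

187 g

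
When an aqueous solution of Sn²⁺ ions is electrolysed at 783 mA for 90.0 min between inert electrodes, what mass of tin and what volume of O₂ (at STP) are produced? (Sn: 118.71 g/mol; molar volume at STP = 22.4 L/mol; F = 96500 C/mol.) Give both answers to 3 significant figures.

Q = 0.783 × 5400 = 4228 C; n(e⁻) = 4228 / 96500 = 0.04381 mol
Cathode: Sn²⁺ + 2e⁻ → Sn → n(Sn) = 0.04381/2 = 0.02191 mol → 2.60 g
Anode: 2H₂O → O₂ + 4H⁺ + 4e⁻ → n(O₂) = 0.04381/4 = 0.01095 mol → 0.245 L

2.60 g Sn; 0.245 L O₂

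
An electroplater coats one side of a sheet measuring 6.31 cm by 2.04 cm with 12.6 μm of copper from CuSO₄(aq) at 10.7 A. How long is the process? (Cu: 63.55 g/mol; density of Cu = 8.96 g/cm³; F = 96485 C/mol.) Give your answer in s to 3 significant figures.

41.2 s

Plated area = 6.31 × 2.04 = 12.87 cm²
Volume = 12.87 × 12.6×10⁻⁴ cm = 0.01622 cm³
m(Cu) = 0.01622 × 8.96 = 0.1453 g
n(Cu) = 0.1453 / 63.55 = 0.002286 mol; n(e⁻) = 2 × 0.002286 = 0.004572 mol
Q = 0.004572 × 96485 = 441.1 C
t = 441.1 / 10.7 = 41.22 s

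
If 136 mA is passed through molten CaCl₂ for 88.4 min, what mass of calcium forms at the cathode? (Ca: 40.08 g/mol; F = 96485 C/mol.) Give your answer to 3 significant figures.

Charge passed = 0.136 × 5304 = 721.3 C
Moles of electrons = 721.3 / 96485 = 0.007476 mol
Ca²⁺ + 2e⁻ → Ca, so n(Ca) = 0.007476 / 2 = 0.003738 mol
m = 0.003738 × 40.08 = 0.150 g

0.150 g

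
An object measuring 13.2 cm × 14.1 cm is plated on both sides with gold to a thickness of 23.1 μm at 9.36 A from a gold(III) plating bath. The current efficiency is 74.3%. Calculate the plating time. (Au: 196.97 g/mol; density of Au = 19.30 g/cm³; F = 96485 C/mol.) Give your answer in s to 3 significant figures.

Plated area = 2 × 13.2 × 14.1 = 372.2 cm²
Volume = 372.2 × 23.1×10⁻⁴ cm = 0.8598 cm³
m(Au) = 0.8598 × 19.30 = 16.59 g
n(Au) = 16.59 / 196.97 = 0.08423 mol; n(e⁻) = 3 × 0.08423 = 0.2527 mol
Q = 0.2527 × 96485 / 0.743 = 32820 C
t = 32820 / 9.36 = 3506 s

3510 s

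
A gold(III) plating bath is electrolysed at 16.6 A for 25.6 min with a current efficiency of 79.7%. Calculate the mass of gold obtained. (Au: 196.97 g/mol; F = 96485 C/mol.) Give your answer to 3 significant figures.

Q = 16.6 × 1536 = 25500 C
n(e⁻) = 25500 / 96485 = 0.2643 mol
Au³⁺ + 3e⁻ → Au, so theoretical m(Au) = 0.08810 × 196.97 = 17.35 g
Actual mass = 79.7% × 17.35 = 13.8 g

13.8 g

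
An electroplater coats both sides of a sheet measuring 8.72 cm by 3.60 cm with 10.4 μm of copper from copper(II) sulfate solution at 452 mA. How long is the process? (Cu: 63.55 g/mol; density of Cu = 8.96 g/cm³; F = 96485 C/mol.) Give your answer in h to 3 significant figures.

Plated area = 2 × 8.72 × 3.60 = 62.78 cm²
Volume = 62.78 × 10.4×10⁻⁴ cm = 0.06529 cm³
m(Cu) = 0.06529 × 8.96 = 0.5850 g
n(Cu) = 0.5850 / 63.55 = 0.009205 mol; n(e⁻) = 2 × 0.009205 = 0.01841 mol
Q = 0.01841 × 96485 = 1776 C
t = 1776 / 0.452 = 3929 s = 1.09 h

1.09 h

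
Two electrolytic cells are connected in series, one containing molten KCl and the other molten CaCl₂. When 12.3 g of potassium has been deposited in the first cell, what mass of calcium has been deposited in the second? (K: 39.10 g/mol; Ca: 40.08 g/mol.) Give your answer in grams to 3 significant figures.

6.30 g

n(K) = 12.3 / 39.10 = 0.3146 mol
K⁺ + e⁻ → K, so n(e⁻) = 0.3146 mol
In series, the same 0.3146 mol of electrons flows through the second cell.
Ca²⁺ + 2e⁻ → Ca, so n(Ca) = 0.3146 / 2 = 0.1573 mol
m(Ca) = 0.1573 × 40.08 = 6.30 g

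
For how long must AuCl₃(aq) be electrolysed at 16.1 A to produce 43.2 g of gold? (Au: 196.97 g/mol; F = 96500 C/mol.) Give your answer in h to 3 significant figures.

1.10 h

n(Au) = 43.2 / 196.97 = 0.2193 mol
Au³⁺ + 3e⁻ → Au, so n(e⁻) = 3 × 0.2193 = 0.6579 mol
Q = 0.6579 × 96500 = 63490 C
t = Q / I = 63490 / 16.1 = 3943 s = 1.10 h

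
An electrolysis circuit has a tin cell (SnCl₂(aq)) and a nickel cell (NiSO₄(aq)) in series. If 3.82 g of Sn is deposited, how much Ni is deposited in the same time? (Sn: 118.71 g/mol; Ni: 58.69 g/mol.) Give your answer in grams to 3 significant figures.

1.89 g

n(Sn) = 3.82 / 118.71 = 0.03218 mol
Sn²⁺ + 2e⁻ → Sn, so n(e⁻) = 2 × 0.03218 = 0.06436 mol
The cells are in series, so the same charge (and hence the same n(e⁻) = 0.06436 mol) passes through both.
Ni²⁺ + 2e⁻ → Ni, so n(Ni) = 0.06436 / 2 = 0.03218 mol
m(Ni) = 0.03218 × 58.69 = 1.89 g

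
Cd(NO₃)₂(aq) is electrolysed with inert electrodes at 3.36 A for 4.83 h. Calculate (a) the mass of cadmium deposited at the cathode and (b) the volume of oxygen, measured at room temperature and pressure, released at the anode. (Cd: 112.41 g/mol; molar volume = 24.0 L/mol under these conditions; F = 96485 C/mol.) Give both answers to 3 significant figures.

34.0 g Cd; 3.63 L O₂

Q = 3.36 × 17388 = 58420 C; n(e⁻) = 58420 / 96485 = 0.6055 mol
Cathode: Cd²⁺ + 2e⁻ → Cd → n(Cd) = 0.6055/2 = 0.3028 mol → 34.0 g
Anode: 2H₂O → O₂ + 4H⁺ + 4e⁻ → n(O₂) = 0.6055/4 = 0.1514 mol → 3.63 L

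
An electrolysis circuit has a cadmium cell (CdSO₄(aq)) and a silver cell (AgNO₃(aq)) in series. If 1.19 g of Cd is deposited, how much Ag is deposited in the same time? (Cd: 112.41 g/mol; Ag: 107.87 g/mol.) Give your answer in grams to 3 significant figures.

2.28 g

n(Cd) = 1.19 / 112.41 = 0.01059 mol
Cd²⁺ + 2e⁻ → Cd, so n(e⁻) = 2 × 0.01059 = 0.02118 mol
The cells are in series, so the same charge (and hence the same n(e⁻) = 0.02118 mol) passes through both.
Ag⁺ + e⁻ → Ag, so n(Ag) = 0.02118 mol
m(Ag) = 0.02118 × 107.87 = 2.28 g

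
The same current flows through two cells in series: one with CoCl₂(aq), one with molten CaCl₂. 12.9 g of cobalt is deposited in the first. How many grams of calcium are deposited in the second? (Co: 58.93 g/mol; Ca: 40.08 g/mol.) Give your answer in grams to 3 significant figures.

n(Co) = 12.9 / 58.93 = 0.2189 mol
Co²⁺ + 2e⁻ → Co, so n(e⁻) = 2 × 0.2189 = 0.4378 mol
In series, the same 0.4378 mol of electrons flows through the second cell.
Ca²⁺ + 2e⁻ → Ca, so n(Ca) = 0.4378 / 2 = 0.2189 mol
m(Ca) = 0.2189 × 40.08 = 8.77 g

8.77 g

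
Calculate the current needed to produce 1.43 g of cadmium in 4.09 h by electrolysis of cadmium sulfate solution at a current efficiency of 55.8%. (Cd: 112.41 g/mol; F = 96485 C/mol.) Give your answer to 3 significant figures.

0.299 A

n(Cd) = 1.43 / 112.41 = 0.01272 mol
Cd²⁺ + 2e⁻ → Cd, so n(e⁻) = 2 × 0.01272 = 0.02544 mol
Q = 0.02544 × 96485 / 0.558 = 4399 C
I = Q / t = 4399 / 14724 s = 0.299 A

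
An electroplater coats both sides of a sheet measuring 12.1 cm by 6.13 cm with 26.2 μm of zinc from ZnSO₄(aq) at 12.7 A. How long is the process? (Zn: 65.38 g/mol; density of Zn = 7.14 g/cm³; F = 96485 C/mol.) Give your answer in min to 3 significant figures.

Plated area = 2 × 12.1 × 6.13 = 148.3 cm²
Volume = 148.3 × 26.2×10⁻⁴ cm = 0.3885 cm³
m(Zn) = 0.3885 × 7.14 = 2.774 g
n(Zn) = 2.774 / 65.38 = 0.04243 mol; n(e⁻) = 2 × 0.04243 = 0.08486 mol
Q = 0.08486 × 96485 = 8188 C
t = 8188 / 12.7 = 644.7 s = 10.7 min

10.7 min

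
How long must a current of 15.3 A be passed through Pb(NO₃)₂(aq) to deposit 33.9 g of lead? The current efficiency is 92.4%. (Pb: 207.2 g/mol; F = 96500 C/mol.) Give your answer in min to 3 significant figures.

37.2 min

n(Pb) = 33.9 / 207.2 = 0.1636 mol
Pb²⁺ + 2e⁻ → Pb, so n(e⁻) = 2 × 0.1636 = 0.3272 mol
Q = 0.3272 × 96500 / 0.924 = 34170 C
t = Q / I = 34170 / 15.3 = 2233 s = 37.2 min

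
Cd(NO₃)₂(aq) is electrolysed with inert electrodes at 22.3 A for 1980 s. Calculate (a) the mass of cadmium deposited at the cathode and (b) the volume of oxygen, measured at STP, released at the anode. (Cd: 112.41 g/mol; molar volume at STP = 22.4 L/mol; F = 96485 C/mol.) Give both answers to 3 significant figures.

25.7 g Cd; 2.56 L O₂

Q = 22.3 × 1980 = 44150 C; n(e⁻) = 44150 / 96485 = 0.4576 mol
Cathode: Cd²⁺ + 2e⁻ → Cd → n(Cd) = 0.4576/2 = 0.2288 mol → 25.7 g
Anode: 2H₂O → O₂ + 4H⁺ + 4e⁻ → n(O₂) = 0.4576/4 = 0.1144 mol → 2.56 L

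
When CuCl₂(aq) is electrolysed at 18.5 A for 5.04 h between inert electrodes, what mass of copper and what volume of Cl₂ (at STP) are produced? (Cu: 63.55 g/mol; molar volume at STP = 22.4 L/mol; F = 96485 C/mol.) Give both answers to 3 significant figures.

Q = 18.5 × 18144 = 3.357×10^5 C; n(e⁻) = 3.357×10^5 / 96485 = 3.479 mol
Cathode: Cu²⁺ + 2e⁻ → Cu → n(Cu) = 3.479/2 = 1.740 mol → 111 g
Anode: 2Cl⁻ → Cl₂ + 2e⁻ → n(Cl₂) = 3.479/2 = 1.740 mol → 39.0 L

111 g Cu; 39.0 L Cl₂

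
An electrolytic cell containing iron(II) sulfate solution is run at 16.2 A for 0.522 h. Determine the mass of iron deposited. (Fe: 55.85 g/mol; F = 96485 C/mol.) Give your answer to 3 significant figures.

Q = 16.2 A × 1879.2 s = 30440 C
n(e⁻) = Q/F = 30440/96485 = 0.3155 mol
Fe²⁺ + 2e⁻ → Fe, so n(Fe) = 0.3155 / 2 = 0.1578 mol
m = 0.1578 × 55.85 = 8.81 g

8.81 g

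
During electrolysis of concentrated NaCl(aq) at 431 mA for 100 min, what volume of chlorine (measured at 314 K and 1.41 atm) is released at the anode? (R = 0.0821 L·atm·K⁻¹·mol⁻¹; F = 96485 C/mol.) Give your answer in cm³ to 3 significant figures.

245 cm³

Q = 0.431 A × 6000 s = 2586 C
n(e⁻) = Q/F = 2586/96485 = 0.02680 mol
2Cl⁻ → Cl₂ + 2e⁻, so n(Cl₂) = 0.02680 / 2 = 0.01340 mol
V = nRT/P = 0.01340 × 0.0821 × 314 / 1.41 = 0.2450 L
= 245 cm³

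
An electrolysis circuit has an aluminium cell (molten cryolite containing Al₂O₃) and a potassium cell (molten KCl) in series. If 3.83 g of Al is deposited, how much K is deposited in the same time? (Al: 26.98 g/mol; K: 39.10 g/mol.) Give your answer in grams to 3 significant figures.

16.7 g

n(Al) = 3.83 / 26.98 = 0.1420 mol
Al³⁺ + 3e⁻ → Al, so n(e⁻) = 3 × 0.1420 = 0.4260 mol
The cells are in series, so the same charge (and hence the same n(e⁻) = 0.4260 mol) passes through both.
K⁺ + e⁻ → K, so n(K) = 0.4260 mol
m(K) = 0.4260 × 39.10 = 16.7 g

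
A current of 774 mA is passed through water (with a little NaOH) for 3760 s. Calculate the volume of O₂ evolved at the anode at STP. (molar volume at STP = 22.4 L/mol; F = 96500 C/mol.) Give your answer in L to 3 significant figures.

0.169 L

Charge passed = 0.774 × 3760 = 2910 C
n(e⁻) = 2910 / 96500 = 0.03016 mol
2H₂O → O₂ + 4H⁺ + 4e⁻, so n(O₂) = 0.03016 / 4 = 0.007540 mol
V = 0.007540 × 22.4 = 0.1689 L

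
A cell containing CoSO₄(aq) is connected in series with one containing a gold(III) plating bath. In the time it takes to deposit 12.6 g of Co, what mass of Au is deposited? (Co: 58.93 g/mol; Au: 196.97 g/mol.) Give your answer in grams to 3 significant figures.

28.1 g

n(Co) = 12.6 / 58.93 = 0.2138 mol
Co²⁺ + 2e⁻ → Co, so n(e⁻) = 2 × 0.2138 = 0.4276 mol
Same current for the same time ⇒ same n(e⁻) = 0.4276 mol in both cells.
Au³⁺ + 3e⁻ → Au, so n(Au) = 0.4276 / 3 = 0.1425 mol
m(Au) = 0.1425 × 196.97 = 28.1 g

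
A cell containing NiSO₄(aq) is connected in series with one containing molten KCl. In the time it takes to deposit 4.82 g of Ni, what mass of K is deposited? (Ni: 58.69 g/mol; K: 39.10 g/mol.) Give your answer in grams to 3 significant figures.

n(Ni) = 4.82 / 58.69 = 0.08213 mol
Ni²⁺ + 2e⁻ → Ni, so n(e⁻) = 2 × 0.08213 = 0.1643 mol
Same current for the same time ⇒ same n(e⁻) = 0.1643 mol in both cells.
K⁺ + e⁻ → K, so n(K) = 0.1643 mol
m(K) = 0.1643 × 39.10 = 6.42 g

6.42 g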